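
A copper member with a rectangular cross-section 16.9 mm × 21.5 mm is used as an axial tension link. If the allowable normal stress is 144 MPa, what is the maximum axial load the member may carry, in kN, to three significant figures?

A = 363.3 mm².
P_max = σ_allow · A = 144 · 363.3 = 52320 N = 52.32 kN.

52.3 kN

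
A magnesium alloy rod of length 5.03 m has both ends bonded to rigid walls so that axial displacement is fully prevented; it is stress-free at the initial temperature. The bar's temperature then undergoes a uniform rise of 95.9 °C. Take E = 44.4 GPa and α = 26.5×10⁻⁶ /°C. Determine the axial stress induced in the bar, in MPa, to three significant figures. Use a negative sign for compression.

Free thermal expansion αLΔT = 26.5e-6 · 5030 · 95.9 = 12.78 mm.
The walls impose strain ε = −(12.78)/5030 = -2.5414e-03; σ = Eε = 44400 · -2.5414e-03 = -112.8 MPa.

-113 MPa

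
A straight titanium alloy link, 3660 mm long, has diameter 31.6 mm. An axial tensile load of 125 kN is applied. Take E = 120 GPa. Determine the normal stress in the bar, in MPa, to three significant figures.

159 MPa

A = 784.3 mm².
σ = N/A = 125000/784.3 = 159.4 MPa.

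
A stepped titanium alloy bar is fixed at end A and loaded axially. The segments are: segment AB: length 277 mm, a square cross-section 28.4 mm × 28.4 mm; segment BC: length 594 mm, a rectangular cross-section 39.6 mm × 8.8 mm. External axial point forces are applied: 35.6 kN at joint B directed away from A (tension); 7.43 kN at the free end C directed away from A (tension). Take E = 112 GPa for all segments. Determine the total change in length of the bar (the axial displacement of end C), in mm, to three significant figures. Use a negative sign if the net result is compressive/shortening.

Internal axial forces (sectioning from the free end, tension +): N_BC = 7.43 kN, N_AB = 43.03 kN.
A_AB = 806.6 mm².
A_BC = 348.5 mm².
δ_AB = 43030·277/(806.6·112000) = 0.1319 mm
δ_BC = 7430·594/(348.5·112000) = 0.1131 mm
δ = Σδ_i = 0.245 mm.

0.245 mm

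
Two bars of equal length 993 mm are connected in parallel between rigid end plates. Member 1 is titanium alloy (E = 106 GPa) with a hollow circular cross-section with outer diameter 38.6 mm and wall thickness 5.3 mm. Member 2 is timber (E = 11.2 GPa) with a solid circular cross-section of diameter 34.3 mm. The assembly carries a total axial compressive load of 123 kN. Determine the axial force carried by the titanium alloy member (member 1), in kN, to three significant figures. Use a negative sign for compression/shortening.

A_1 = 554.5 mm².
A_2 = 924 mm².
Equal strain + equilibrium ⇒ each member carries load in proportion to AE: A₁E₁ = 58770000 N, A₂E₂ = 10350000 N, ΣAE = 69120000 N.
F₁ = P·A₁E₁/ΣAE = -123000·58770000/69120000 = -104600 N.

-105 kN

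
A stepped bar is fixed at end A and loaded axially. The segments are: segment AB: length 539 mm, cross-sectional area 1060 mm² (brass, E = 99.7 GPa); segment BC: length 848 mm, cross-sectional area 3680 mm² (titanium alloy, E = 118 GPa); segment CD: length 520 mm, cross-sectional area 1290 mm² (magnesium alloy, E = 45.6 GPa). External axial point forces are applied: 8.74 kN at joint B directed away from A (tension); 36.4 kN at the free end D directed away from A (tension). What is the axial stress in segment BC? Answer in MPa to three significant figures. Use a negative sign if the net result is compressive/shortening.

9.89 MPa

Internal axial forces (sectioning from the free end, tension +): N_CD = 36.4 kN, N_BC = 36.4 kN, N_AB = 45.14 kN.
σ_BC = N_BC/A_BC = 36400/3680 = 9.891 MPa.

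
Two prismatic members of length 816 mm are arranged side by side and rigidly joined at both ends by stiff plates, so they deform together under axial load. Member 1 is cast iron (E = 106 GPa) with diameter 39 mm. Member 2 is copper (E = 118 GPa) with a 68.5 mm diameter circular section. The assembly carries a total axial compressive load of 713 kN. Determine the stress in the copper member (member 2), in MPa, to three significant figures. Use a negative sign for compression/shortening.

A_1 = 1195 mm².
A_2 = 3685 mm².
Equal strain + equilibrium ⇒ each member carries load in proportion to AE: A₁E₁ = 126600000 N, A₂E₂ = 434900000 N, ΣAE = 561500000 N.
σ₂ = P·E₂/ΣAE = -713000·118000/561500000 = -149.8 MPa.

-150 MPa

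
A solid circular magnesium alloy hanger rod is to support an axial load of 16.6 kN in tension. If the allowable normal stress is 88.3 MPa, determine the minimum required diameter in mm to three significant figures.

15.5 mm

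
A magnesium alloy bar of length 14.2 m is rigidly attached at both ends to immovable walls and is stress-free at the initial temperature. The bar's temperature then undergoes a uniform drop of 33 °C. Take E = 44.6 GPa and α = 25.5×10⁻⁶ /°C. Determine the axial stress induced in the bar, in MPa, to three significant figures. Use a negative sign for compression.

37.5 MPa

Free thermal expansion αLΔT = 25.5e-6 · 14200 · -33 = -11.95 mm.
The walls impose strain ε = −(-11.95)/14200 = 8.4150e-04; σ = Eε = 44600 · 8.4150e-04 = 37.53 MPa.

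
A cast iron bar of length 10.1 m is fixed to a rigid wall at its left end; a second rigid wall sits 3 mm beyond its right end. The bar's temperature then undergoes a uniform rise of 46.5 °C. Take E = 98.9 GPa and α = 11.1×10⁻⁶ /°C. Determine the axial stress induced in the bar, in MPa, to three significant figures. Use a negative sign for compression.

-21.7 MPa

Free thermal expansion αLΔT = 11.1e-6 · 10100 · 46.5 = 5.213 mm.
The walls engage after the gap closes; constrained expansion = 5.213 − 3 = 2.213 mm.
The walls impose strain ε = −(2.213)/10100 = -2.1912e-04; σ = Eε = 98900 · -2.1912e-04 = -21.67 MPa.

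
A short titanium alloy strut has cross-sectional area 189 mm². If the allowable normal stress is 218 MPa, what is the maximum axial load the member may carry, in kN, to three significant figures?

41.2 kN

P_max = σ_allow · A = 218 · 189 = 41200 N = 41.2 kN.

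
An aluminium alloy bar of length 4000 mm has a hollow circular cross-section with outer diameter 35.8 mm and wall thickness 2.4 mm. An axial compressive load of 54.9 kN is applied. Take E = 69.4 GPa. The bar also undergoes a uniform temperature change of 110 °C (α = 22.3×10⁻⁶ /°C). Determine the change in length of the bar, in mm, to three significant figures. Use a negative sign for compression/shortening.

-2.75 mm

A = 251.8 mm².
δ_mech = NL/(AE) = -54900·4000/(251.8·69400) = -12.57 mm.
δ_thermal = αLΔT = 22.3e-6·4000·110 = 9.812 mm.
δ = δ_mech + δ_thermal = -2.753 mm.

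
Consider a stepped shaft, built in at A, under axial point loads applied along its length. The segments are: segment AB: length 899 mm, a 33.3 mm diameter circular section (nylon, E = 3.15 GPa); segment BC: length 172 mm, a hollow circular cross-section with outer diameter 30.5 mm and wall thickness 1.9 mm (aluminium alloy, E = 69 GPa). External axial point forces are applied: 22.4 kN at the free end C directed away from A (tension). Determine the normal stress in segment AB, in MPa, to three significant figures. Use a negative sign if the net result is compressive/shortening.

25.7 MPa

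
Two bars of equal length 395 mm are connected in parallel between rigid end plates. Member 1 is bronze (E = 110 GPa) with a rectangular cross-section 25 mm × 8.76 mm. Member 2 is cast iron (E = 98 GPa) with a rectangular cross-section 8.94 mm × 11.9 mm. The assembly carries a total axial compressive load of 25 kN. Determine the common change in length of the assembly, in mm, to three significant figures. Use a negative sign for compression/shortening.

-0.286 mm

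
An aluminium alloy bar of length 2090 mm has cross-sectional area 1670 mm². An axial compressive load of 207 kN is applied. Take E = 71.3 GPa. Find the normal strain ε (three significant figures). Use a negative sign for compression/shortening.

-0.00174

σ = N/A = -124 MPa; ε = σ/E = -124/71300 = -1.738e-03.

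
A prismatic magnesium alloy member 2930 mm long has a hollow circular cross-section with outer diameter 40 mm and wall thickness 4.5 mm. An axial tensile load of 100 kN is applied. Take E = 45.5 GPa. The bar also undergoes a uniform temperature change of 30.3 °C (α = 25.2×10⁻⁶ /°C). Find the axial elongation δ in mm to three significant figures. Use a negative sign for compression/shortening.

A = 501.9 mm².
δ_mech = NL/(AE) = 100000·2930/(501.9·45500) = 12.83 mm.
δ_thermal = αLΔT = 25.2e-6·2930·30.3 = 2.237 mm.
δ = δ_mech + δ_thermal = 15.07 mm.

15.1 mm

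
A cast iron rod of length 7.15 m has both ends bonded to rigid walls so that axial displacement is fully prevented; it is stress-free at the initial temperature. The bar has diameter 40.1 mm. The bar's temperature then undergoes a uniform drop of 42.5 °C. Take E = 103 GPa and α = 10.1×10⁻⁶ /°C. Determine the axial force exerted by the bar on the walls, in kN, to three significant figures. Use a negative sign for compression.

55.8 kN

Free thermal expansion αLΔT = 10.1e-6 · 7150 · -42.5 = -3.069 mm.
The walls impose strain ε = −(-3.069)/7150 = 4.2925e-04; σ = Eε = 103000 · 4.2925e-04 = 44.21 MPa.
Wall reaction R = σ·A = 44.21·1263 = 55840 N = 55.84 kN.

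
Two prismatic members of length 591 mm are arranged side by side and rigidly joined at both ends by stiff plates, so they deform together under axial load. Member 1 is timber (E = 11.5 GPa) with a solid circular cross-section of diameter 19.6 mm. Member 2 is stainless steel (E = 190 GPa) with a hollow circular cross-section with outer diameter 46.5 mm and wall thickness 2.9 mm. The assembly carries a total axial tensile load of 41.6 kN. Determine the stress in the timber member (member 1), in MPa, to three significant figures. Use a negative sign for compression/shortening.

A_1 = 301.7 mm².
A_2 = 397.2 mm².
Equal strain + equilibrium ⇒ each member carries load in proportion to AE: A₁E₁ = 3470000 N, A₂E₂ = 75470000 N, ΣAE = 78940000 N.
σ₁ = P·E₁/ΣAE = 41600·11500/78940000 = 6.06 MPa.

6.06 MPa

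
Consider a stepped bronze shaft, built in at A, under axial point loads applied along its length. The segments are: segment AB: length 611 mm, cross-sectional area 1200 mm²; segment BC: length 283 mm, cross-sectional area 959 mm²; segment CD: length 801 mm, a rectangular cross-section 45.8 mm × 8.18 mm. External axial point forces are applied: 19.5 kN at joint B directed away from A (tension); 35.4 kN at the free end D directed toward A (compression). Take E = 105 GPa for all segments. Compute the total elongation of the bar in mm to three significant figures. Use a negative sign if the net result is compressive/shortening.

-0.897 mm

Internal axial forces (sectioning from the free end, tension +): N_CD = -35.4 kN, N_BC = -35.4 kN, N_AB = -15.9 kN.
A_CD = 374.6 mm².
δ_AB = -15900·611/(1200·105000) = -0.0771 mm
δ_BC = -35400·283/(959·105000) = -0.09949 mm
δ_CD = -35400·801/(374.6·105000) = -0.7208 mm
δ = Σδ_i = -0.8974 mm.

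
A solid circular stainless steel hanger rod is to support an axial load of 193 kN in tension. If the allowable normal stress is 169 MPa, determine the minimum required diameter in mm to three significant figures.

Required area A ≥ P/σ_allow = 193000/169 = 1142 mm².
For a solid circular section, d ≥ √(4A/π) = 38.13 mm.

38.1 mm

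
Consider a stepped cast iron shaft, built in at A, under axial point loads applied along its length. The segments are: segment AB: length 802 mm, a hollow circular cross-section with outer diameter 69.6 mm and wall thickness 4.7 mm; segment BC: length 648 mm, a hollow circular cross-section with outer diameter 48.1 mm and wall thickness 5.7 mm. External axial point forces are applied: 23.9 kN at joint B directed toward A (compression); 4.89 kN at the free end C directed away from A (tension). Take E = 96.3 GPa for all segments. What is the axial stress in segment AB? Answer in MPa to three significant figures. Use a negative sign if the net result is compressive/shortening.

Internal axial forces (sectioning from the free end, tension +): N_BC = 4.89 kN, N_AB = -19.01 kN.
A_AB = 958.3 mm².
σ_AB = N_AB/A_AB = -19010/958.3 = -19.84 MPa.

-19.8 MPa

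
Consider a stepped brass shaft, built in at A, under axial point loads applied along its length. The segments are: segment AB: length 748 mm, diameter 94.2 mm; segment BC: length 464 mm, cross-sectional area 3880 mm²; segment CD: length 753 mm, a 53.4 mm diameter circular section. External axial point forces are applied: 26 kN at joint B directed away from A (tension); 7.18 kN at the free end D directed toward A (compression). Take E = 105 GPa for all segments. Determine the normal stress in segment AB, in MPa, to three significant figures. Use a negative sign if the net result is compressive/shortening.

2.70 MPa

Internal axial forces (sectioning from the free end, tension +): N_CD = -7.18 kN, N_BC = -7.18 kN, N_AB = 18.82 kN.
A_AB = 6969 mm².
σ_AB = N_AB/A_AB = 18820/6969 = 2.7 MPa.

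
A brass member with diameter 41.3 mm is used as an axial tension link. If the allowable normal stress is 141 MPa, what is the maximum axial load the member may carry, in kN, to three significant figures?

189 kN

A = 1340 mm².
P_max = σ_allow · A = 141 · 1340 = 188900 N = 188.9 kN.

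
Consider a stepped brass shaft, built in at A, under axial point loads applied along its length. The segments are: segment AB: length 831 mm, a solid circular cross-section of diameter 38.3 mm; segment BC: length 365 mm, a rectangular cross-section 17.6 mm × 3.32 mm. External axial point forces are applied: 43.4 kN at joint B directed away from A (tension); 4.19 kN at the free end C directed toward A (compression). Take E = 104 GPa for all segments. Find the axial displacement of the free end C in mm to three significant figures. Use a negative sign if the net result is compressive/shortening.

0.0203 mm

Internal axial forces (sectioning from the free end, tension +): N_BC = -4.19 kN, N_AB = 39.21 kN.
A_AB = 1152 mm².
A_BC = 58.43 mm².
δ_AB = 39210·831/(1152·104000) = 0.2719 mm
δ_BC = -4190·365/(58.43·104000) = -0.2517 mm
δ = Σδ_i = 0.02028 mm.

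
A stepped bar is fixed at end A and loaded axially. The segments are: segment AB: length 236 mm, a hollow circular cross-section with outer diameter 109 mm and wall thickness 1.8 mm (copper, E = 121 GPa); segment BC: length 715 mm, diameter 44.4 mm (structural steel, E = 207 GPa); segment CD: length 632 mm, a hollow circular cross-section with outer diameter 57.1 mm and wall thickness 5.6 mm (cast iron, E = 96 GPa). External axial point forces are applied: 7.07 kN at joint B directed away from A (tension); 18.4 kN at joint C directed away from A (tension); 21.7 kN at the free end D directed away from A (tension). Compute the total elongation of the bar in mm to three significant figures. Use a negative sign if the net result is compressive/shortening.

Internal axial forces (sectioning from the free end, tension +): N_CD = 21.7 kN, N_BC = 40.1 kN, N_AB = 47.17 kN.
A_AB = 606.2 mm².
A_BC = 1548 mm².
A_CD = 906 mm².
δ_AB = 47170·236/(606.2·121000) = 0.1518 mm
δ_BC = 40100·715/(1548·207000) = 0.08946 mm
δ_CD = 21700·632/(906·96000) = 0.1577 mm
δ = Σδ_i = 0.3989 mm.

0.399 mm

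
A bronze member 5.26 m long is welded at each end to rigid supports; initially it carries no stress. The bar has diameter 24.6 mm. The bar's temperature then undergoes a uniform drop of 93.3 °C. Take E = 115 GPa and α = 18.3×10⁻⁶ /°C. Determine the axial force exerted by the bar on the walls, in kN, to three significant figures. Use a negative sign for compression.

93.3 kN

Free thermal expansion αLΔT = 18.3e-6 · 5260 · -93.3 = -8.981 mm.
The walls impose strain ε = −(-8.981)/5260 = 1.7074e-03; σ = Eε = 115000 · 1.7074e-03 = 196.3 MPa.
Wall reaction R = σ·A = 196.3·475.3 = 93320 N = 93.32 kN.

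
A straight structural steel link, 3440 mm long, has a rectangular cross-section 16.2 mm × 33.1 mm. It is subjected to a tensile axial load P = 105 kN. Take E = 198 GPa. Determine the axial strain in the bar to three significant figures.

9.89e-04

A = 536.2 mm².
σ = N/A = 195.8 MPa; ε = σ/E = 195.8/198000 = 9.890e-04.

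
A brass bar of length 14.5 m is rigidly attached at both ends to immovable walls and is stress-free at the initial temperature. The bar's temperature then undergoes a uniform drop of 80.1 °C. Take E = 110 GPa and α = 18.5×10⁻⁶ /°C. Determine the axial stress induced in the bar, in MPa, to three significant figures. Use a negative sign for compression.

163 MPa

Free thermal expansion αLΔT = 18.5e-6 · 14500 · -80.1 = -21.49 mm.
The walls impose strain ε = −(-21.49)/14500 = 1.4818e-03; σ = Eε = 110000 · 1.4818e-03 = 163 MPa.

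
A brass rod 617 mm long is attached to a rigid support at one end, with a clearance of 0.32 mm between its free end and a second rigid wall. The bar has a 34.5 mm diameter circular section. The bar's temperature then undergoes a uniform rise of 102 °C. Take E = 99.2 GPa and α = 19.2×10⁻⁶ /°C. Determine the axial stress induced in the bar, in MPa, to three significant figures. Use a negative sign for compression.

Free thermal expansion αLΔT = 19.2e-6 · 617 · 102 = 1.208 mm.
The walls engage after the gap closes; constrained expansion = 1.208 − 0.32 = 0.8883 mm.
The walls impose strain ε = −(0.8883)/617 = -1.4398e-03; σ = Eε = 99200 · -1.4398e-03 = -142.8 MPa.

-143 MPa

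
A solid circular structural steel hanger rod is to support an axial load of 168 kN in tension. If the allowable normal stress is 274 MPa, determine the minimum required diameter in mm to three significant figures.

27.9 mm

Required area A ≥ P/σ_allow = 168000/274 = 613.1 mm².
For a solid circular section, d ≥ √(4A/π) = 27.94 mm.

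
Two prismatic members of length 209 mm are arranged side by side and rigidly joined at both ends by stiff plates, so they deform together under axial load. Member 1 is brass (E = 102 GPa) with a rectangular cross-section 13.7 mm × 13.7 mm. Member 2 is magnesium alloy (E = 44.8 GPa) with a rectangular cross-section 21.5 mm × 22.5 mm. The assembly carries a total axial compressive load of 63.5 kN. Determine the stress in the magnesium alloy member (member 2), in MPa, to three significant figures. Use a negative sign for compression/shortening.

A_1 = 187.7 mm².
A_2 = 483.8 mm².
Equal strain + equilibrium ⇒ each member carries load in proportion to AE: A₁E₁ = 19140000 N, A₂E₂ = 21670000 N, ΣAE = 40820000 N.
σ₂ = P·E₂/ΣAE = -63500·44800/40820000 = -69.7 MPa.

-69.7 MPa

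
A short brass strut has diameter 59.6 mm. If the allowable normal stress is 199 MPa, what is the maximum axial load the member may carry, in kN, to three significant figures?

555 kN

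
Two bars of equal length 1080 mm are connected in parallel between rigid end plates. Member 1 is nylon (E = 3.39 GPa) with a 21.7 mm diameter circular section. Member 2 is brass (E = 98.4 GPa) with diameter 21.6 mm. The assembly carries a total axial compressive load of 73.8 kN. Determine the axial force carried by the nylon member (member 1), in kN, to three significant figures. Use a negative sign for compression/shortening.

-2.48 kN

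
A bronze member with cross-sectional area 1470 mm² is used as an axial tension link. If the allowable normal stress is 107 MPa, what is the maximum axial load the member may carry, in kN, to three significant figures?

P_max = σ_allow · A = 107 · 1470 = 157300 N = 157.3 kN.

157 kN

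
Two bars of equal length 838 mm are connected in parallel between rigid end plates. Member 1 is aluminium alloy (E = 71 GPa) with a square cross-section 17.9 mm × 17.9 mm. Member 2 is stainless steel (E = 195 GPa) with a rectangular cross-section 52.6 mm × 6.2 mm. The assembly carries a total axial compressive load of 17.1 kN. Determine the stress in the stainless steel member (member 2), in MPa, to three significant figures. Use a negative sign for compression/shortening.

-38.6 MPa

A_1 = 320.4 mm².
A_2 = 326.1 mm².
Equal strain + equilibrium ⇒ each member carries load in proportion to AE: A₁E₁ = 22750000 N, A₂E₂ = 63590000 N, ΣAE = 86340000 N.
σ₂ = P·E₂/ΣAE = -17100·195000/86340000 = -38.62 MPa.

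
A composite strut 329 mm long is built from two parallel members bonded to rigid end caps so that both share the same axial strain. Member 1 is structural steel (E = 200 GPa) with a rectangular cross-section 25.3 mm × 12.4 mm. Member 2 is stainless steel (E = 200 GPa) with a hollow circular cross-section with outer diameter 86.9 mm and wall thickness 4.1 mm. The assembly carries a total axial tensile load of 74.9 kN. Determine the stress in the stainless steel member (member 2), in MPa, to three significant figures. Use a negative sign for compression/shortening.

54.3 MPa

A_1 = 313.7 mm².
A_2 = 1067 mm².
Equal strain + equilibrium ⇒ each member carries load in proportion to AE: A₁E₁ = 62740000 N, A₂E₂ = 213300000 N, ΣAE = 276000000 N.
σ₂ = P·E₂/ΣAE = 74900·200000/276000000 = 54.27 MPa.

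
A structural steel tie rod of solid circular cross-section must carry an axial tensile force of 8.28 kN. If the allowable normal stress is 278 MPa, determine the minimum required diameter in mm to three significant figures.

6.16 mm

Required area A ≥ P/σ_allow = 8280/278 = 29.78 mm².
For a solid circular section, d ≥ √(4A/π) = 6.158 mm.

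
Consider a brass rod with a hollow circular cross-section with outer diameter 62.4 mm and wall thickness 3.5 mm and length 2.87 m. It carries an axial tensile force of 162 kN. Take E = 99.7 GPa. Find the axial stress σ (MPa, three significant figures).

A = 647.6 mm².
σ = N/A = 162000/647.6 = 250.1 MPa.

250 MPa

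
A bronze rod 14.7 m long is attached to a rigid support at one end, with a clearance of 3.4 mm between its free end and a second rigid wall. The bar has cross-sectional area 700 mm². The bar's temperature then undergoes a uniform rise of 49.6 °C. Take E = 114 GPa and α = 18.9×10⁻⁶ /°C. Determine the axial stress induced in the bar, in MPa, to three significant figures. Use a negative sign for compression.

Free thermal expansion αLΔT = 18.9e-6 · 14700 · 49.6 = 13.78 mm.
The walls engage after the gap closes; constrained expansion = 13.78 − 3.4 = 10.38 mm.
The walls impose strain ε = −(10.38)/14700 = -7.0615e-04; σ = Eε = 114000 · -7.0615e-04 = -80.5 MPa.

-80.5 MPa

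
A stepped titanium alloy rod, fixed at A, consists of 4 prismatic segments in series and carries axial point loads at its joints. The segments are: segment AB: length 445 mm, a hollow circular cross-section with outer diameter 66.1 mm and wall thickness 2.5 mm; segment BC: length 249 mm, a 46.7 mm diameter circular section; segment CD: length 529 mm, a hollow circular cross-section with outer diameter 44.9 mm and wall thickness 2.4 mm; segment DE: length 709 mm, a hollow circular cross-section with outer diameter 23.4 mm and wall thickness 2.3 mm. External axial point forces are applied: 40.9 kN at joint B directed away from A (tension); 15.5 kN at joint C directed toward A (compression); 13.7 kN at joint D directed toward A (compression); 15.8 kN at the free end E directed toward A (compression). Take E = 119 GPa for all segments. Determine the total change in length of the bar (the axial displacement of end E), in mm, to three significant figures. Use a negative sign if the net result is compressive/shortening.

-1.11 mm

Internal axial forces (sectioning from the free end, tension +): N_DE = -15.8 kN, N_CD = -29.5 kN, N_BC = -45 kN, N_AB = -4.1 kN.
A_AB = 499.5 mm².
A_BC = 1713 mm².
A_CD = 320.4 mm².
A_DE = 152.5 mm².
δ_AB = -4100·445/(499.5·119000) = -0.03069 mm
δ_BC = -45000·249/(1713·119000) = -0.05497 mm
δ_CD = -29500·529/(320.4·119000) = -0.4092 mm
δ_DE = -15800·709/(152.5·119000) = -0.6174 mm
δ = Σδ_i = -1.112 mm.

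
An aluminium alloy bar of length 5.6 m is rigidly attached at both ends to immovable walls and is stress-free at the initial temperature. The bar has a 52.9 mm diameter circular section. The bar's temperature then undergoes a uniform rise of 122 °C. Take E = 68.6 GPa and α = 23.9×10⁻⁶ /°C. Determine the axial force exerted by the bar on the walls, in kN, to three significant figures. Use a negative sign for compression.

-440 kN

Free thermal expansion αLΔT = 23.9e-6 · 5600 · 122 = 16.33 mm.
The walls impose strain ε = −(16.33)/5600 = -2.9158e-03; σ = Eε = 68600 · -2.9158e-03 = -200 MPa.
Wall reaction R = σ·A = -200·2198 = -439600 N = -439.6 kN.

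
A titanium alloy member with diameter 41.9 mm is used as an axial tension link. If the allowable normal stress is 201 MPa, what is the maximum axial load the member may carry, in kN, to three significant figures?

A = 1379 mm².
P_max = σ_allow · A = 201 · 1379 = 277100 N = 277.1 kN.

277 kN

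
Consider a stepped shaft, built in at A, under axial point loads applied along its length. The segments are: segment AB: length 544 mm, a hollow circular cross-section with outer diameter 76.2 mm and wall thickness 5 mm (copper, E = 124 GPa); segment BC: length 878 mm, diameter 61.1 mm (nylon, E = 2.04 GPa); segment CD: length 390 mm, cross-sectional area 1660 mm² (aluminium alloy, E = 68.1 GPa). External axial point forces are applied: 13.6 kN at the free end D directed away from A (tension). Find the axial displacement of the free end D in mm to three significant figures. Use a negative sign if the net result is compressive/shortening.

2.10 mm

Internal axial forces (sectioning from the free end, tension +): N_CD = 13.6 kN, N_BC = 13.6 kN, N_AB = 13.6 kN.
A_AB = 1118 mm².
A_BC = 2932 mm².
δ_AB = 13600·544/(1118·124000) = 0.05335 mm
δ_BC = 13600·878/(2932·2040) = 1.996 mm
δ_CD = 13600·390/(1660·68100) = 0.04692 mm
δ = Σδ_i = 2.097 mm.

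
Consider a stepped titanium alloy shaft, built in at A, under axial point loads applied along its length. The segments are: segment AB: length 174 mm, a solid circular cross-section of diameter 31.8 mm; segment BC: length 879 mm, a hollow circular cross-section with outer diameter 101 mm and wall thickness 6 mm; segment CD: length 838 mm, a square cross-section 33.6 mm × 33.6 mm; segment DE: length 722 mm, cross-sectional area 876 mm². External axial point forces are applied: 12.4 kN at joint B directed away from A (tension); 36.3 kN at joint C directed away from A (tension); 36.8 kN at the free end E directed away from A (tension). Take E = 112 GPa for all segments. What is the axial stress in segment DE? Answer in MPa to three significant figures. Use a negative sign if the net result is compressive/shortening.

42.0 MPa

Internal axial forces (sectioning from the free end, tension +): N_DE = 36.8 kN, N_CD = 36.8 kN, N_BC = 73.1 kN, N_AB = 85.5 kN.
σ_DE = N_DE/A_DE = 36800/876 = 42.01 MPa.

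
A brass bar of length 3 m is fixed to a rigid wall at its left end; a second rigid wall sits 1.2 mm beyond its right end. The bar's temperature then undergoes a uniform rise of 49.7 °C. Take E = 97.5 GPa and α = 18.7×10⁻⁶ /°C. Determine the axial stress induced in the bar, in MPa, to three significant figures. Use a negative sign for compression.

-51.6 MPa

Free thermal expansion αLΔT = 18.7e-6 · 3000 · 49.7 = 2.788 mm.
The walls engage after the gap closes; constrained expansion = 2.788 − 1.2 = 1.588 mm.
The walls impose strain ε = −(1.588)/3000 = -5.2939e-04; σ = Eε = 97500 · -5.2939e-04 = -51.62 MPa.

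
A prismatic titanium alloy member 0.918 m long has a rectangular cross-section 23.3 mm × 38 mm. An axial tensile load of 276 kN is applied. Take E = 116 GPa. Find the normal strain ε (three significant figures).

A = 885.4 mm².
σ = N/A = 311.7 MPa; ε = σ/E = 311.7/116000 = 2.687e-03.

0.00269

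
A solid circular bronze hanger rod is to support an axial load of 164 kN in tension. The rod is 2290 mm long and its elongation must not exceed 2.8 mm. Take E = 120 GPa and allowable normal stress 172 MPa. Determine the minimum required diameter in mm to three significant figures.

Required area A ≥ P/σ_allow = 164000/172 = 953.5 mm².
For a solid circular section, d ≥ √(4A/π) = 34.84 mm.
Elongation limit: A ≥ PL/(Eδ_allow) = 164000·2290/(120000·2.8) = 1118 mm² ⇒ d ≥ 37.72 mm.
The elongation limit governs.

37.7 mm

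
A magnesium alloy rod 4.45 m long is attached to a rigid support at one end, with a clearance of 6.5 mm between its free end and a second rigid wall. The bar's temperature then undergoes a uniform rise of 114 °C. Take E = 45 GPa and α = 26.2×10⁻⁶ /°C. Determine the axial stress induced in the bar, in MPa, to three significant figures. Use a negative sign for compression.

Free thermal expansion αLΔT = 26.2e-6 · 4450 · 114 = 13.29 mm.
The walls engage after the gap closes; constrained expansion = 13.29 − 6.5 = 6.791 mm.
The walls impose strain ε = −(6.791)/4450 = -1.5261e-03; σ = Eε = 45000 · -1.5261e-03 = -68.68 MPa.

-68.7 MPa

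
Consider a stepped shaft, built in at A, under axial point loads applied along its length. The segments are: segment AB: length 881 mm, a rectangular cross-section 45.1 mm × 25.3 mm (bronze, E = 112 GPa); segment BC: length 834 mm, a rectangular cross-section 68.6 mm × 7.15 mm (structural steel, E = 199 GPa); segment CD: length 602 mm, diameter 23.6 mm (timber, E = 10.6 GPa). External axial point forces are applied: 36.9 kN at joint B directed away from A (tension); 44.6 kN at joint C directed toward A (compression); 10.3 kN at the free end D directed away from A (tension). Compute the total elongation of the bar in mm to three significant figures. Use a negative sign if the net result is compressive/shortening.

Internal axial forces (sectioning from the free end, tension +): N_CD = 10.3 kN, N_BC = -34.3 kN, N_AB = 2.6 kN.
A_AB = 1141 mm².
A_BC = 490.5 mm².
A_CD = 437.4 mm².
δ_AB = 2600·881/(1141·112000) = 0.01792 mm
δ_BC = -34300·834/(490.5·199000) = -0.2931 mm
δ_CD = 10300·602/(437.4·10600) = 1.337 mm
δ = Σδ_i = 1.062 mm.

1.06 mm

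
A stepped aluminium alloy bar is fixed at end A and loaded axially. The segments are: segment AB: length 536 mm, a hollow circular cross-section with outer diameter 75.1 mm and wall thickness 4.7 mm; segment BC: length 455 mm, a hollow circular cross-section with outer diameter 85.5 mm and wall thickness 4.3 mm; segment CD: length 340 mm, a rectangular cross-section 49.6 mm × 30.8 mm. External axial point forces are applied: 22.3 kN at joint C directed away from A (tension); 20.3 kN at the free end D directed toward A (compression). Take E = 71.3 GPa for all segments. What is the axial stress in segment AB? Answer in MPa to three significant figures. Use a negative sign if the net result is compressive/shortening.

1.92 MPa

Internal axial forces (sectioning from the free end, tension +): N_CD = -20.3 kN, N_BC = 2 kN, N_AB = 2 kN.
A_AB = 1039 mm².
σ_AB = N_AB/A_AB = 2000/1039 = 1.924 MPa.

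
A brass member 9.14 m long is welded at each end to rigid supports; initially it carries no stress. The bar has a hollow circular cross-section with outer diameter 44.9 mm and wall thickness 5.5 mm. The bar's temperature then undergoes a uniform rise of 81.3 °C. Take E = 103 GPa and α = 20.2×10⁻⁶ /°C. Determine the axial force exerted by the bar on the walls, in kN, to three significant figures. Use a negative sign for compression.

-115 kN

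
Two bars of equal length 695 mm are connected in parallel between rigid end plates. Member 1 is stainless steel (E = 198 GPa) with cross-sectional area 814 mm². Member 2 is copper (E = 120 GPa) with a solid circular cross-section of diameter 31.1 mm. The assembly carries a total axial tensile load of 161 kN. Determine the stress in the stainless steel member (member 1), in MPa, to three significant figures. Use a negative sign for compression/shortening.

A_2 = 759.6 mm².
Equal strain + equilibrium ⇒ each member carries load in proportion to AE: A₁E₁ = 161200000 N, A₂E₂ = 91160000 N, ΣAE = 252300000 N.
σ₁ = P·E₁/ΣAE = 161000·198000/252300000 = 126.3 MPa.

126 MPa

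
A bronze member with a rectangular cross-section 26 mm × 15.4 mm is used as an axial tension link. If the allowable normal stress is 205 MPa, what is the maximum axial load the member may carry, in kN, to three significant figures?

82.1 kN

A = 400.4 mm².
P_max = σ_allow · A = 205 · 400.4 = 82080 N = 82.08 kN.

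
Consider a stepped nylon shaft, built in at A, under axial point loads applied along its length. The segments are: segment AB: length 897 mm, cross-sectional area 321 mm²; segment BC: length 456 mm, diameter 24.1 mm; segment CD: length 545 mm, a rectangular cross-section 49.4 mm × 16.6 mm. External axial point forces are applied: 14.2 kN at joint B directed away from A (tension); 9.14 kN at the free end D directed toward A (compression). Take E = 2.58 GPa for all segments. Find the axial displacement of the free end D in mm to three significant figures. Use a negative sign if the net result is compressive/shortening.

Internal axial forces (sectioning from the free end, tension +): N_CD = -9.14 kN, N_BC = -9.14 kN, N_AB = 5.06 kN.
A_BC = 456.2 mm².
A_CD = 820 mm².
δ_AB = 5060·897/(321·2580) = 5.48 mm
δ_BC = -9140·456/(456.2·2580) = -3.541 mm
δ_CD = -9140·545/(820·2580) = -2.354 mm
δ = Σδ_i = -0.4153 mm.

-0.415 mm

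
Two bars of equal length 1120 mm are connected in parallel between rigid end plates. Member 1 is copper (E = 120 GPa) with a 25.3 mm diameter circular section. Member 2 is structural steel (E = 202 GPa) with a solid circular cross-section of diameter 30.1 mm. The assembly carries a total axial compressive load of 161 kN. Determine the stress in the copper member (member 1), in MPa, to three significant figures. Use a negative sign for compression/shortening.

-94.7 MPa

A_1 = 502.7 mm².
A_2 = 711.6 mm².
Equal strain + equilibrium ⇒ each member carries load in proportion to AE: A₁E₁ = 60330000 N, A₂E₂ = 143700000 N, ΣAE = 204100000 N.
σ₁ = P·E₁/ΣAE = -161000·120000/204100000 = -94.68 MPa.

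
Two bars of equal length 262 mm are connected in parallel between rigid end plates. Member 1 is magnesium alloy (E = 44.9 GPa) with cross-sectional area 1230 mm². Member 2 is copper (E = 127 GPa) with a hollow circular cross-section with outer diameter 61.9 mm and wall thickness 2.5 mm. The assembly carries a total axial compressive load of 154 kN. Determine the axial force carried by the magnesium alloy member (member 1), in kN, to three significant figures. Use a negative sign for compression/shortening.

-74.3 kN

A_2 = 466.5 mm².
Equal strain + equilibrium ⇒ each member carries load in proportion to AE: A₁E₁ = 55230000 N, A₂E₂ = 59250000 N, ΣAE = 114500000 N.
F₁ = P·A₁E₁/ΣAE = -154000·55230000/114500000 = -74290 N.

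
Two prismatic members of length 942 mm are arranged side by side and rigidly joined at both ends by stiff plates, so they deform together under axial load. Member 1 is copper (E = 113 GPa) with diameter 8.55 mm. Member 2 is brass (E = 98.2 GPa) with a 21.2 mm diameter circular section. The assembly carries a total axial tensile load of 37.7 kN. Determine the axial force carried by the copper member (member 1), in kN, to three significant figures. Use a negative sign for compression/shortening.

5.94 kN

A_1 = 57.41 mm².
A_2 = 353 mm².
Equal strain + equilibrium ⇒ each member carries load in proportion to AE: A₁E₁ = 6488000 N, A₂E₂ = 34660000 N, ΣAE = 41150000 N.
F₁ = P·A₁E₁/ΣAE = 37700·6488000/41150000 = 5944 N.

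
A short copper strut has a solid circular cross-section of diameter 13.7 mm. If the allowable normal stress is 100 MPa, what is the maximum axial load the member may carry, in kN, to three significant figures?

14.7 kN

A = 147.4 mm².
P_max = σ_allow · A = 100 · 147.4 = 14740 N = 14.74 kN.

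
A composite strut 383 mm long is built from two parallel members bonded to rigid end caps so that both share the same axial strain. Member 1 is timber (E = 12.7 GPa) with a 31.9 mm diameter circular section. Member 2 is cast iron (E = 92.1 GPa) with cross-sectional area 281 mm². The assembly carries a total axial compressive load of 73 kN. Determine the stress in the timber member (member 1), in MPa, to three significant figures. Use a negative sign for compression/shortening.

A_1 = 799.2 mm².
Equal strain + equilibrium ⇒ each member carries load in proportion to AE: A₁E₁ = 10150000 N, A₂E₂ = 25880000 N, ΣAE = 36030000 N.
σ₁ = P·E₁/ΣAE = -73000·12700/36030000 = -25.73 MPa.

-25.7 MPa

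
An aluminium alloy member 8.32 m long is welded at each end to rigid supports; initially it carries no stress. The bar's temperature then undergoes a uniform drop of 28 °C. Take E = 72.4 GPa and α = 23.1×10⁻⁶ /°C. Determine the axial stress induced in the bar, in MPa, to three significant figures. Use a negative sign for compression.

46.8 MPa

Free thermal expansion αLΔT = 23.1e-6 · 8320 · -28 = -5.381 mm.
The walls impose strain ε = −(-5.381)/8320 = 6.4680e-04; σ = Eε = 72400 · 6.4680e-04 = 46.83 MPa.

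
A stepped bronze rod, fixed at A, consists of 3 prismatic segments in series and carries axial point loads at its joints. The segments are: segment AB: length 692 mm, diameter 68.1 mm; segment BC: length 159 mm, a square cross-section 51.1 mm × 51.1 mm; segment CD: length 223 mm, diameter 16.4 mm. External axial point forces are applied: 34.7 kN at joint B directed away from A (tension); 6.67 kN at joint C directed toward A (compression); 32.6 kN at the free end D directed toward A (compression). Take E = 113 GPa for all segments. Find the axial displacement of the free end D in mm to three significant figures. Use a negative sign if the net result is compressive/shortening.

-0.333 mm

Internal axial forces (sectioning from the free end, tension +): N_CD = -32.6 kN, N_BC = -39.27 kN, N_AB = -4.57 kN.
A_AB = 3642 mm².
A_BC = 2611 mm².
A_CD = 211.2 mm².
δ_AB = -4570·692/(3642·113000) = -0.007684 mm
δ_BC = -39270·159/(2611·113000) = -0.02116 mm
δ_CD = -32600·223/(211.2·113000) = -0.3046 mm
δ = Σδ_i = -0.3334 mm.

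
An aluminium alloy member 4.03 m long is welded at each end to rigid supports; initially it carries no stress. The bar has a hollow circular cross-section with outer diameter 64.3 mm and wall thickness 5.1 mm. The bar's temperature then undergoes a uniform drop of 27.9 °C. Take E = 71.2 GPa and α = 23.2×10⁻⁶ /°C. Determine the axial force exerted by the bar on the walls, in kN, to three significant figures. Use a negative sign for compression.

43.7 kN

Free thermal expansion αLΔT = 23.2e-6 · 4030 · -27.9 = -2.609 mm.
The walls impose strain ε = −(-2.609)/4030 = 6.4728e-04; σ = Eε = 71200 · 6.4728e-04 = 46.09 MPa.
Wall reaction R = σ·A = 46.09·948.5 = 43710 N = 43.71 kN.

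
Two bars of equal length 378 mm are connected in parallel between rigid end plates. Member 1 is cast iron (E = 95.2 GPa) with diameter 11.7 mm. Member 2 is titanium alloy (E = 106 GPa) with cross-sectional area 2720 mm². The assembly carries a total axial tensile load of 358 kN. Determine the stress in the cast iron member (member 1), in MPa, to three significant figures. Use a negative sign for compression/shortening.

A_1 = 107.5 mm².
Equal strain + equilibrium ⇒ each member carries load in proportion to AE: A₁E₁ = 10240000 N, A₂E₂ = 288300000 N, ΣAE = 298600000 N.
σ₁ = P·E₁/ΣAE = 358000·95200/298600000 = 114.2 MPa.

114 MPa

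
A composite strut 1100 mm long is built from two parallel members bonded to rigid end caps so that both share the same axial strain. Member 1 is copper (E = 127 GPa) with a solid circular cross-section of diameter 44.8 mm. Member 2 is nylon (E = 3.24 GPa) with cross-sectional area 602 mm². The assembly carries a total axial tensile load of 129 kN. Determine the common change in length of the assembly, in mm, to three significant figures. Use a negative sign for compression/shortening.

A_1 = 1576 mm².
Equal strain + equilibrium ⇒ each member carries load in proportion to AE: A₁E₁ = 200200000 N, A₂E₂ = 1950000 N, ΣAE = 202100000 N.
δ = PL/ΣAE = 129000·1100/202100000 = 0.702 mm.

0.702 mm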